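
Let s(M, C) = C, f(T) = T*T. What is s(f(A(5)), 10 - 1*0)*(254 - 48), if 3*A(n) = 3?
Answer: 2060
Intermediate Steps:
A(n) = 1 (A(n) = (1/3)*3 = 1)
f(T) = T**2
s(f(A(5)), 10 - 1*0)*(254 - 48) = (10 - 1*0)*(254 - 48) = (10 + 0)*206 = 10*206 = 2060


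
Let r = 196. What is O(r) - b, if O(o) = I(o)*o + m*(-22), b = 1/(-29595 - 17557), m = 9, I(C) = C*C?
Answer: 355023345377/47152 ≈ 7.5293e+6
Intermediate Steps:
I(C) = C**2
b = -1/47152 (b = 1/(-47152) = -1/47152 ≈ -2.1208e-5)
O(o) = -198 + o**3 (O(o) = o**2*o + 9*(-22) = o**3 - 198 = -198 + o**3)
O(r) - b = (-198 + 196**3) - 1*(-1/47152) = (-198 + 7529536) + 1/47152 = 7529338 + 1/47152 = 355023345377/47152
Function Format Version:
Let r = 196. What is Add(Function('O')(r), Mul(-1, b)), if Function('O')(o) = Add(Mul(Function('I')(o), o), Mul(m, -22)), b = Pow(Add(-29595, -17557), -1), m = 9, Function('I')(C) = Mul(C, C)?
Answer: Rational(355023345377, 47152) ≈ 7.5293e+6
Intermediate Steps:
Function('I')(C) = Pow(C, 2)
b = Rational(-1, 47152) (b = Pow(-47152, -1) = Rational(-1, 47152) ≈ -2.1208e-5)
Function('O')(o) = Add(-198, Pow(o, 3)) (Function('O')(o) = Add(Mul(Pow(o, 2), o), Mul(9, -22)) = Add(Pow(o, 3), -198) = Add(-198, Pow(o, 3)))
Add(Function('O')(r), Mul(-1, b)) = Add(Add(-198, Pow(196, 3)), Mul(-1, Rational(-1, 47152))) = Add(Add(-198, 7529536), Rational(1, 47152)) = Add(7529338, Rational(1, 47152)) = Rational(355023345377, 47152)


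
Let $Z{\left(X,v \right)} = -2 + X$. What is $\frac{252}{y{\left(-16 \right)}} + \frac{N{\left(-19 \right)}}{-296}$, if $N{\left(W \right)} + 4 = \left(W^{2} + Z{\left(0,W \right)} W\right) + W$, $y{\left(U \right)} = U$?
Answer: $- \frac{2519}{148} \approx -17.02$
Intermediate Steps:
$N{\left(W \right)} = -4 + W^{2} - W$ ($N{\left(W \right)} = -4 + \left(\left(W^{2} + \left(-2 + 0\right) W\right) + W\right) = -4 + \left(\left(W^{2} - 2 W\right) + W\right) = -4 + \left(W^{2} - W\right) = -4 + W^{2} - W$)
$\frac{252}{y{\left(-16 \right)}} + \frac{N{\left(-19 \right)}}{-296} = \frac{252}{-16} + \frac{-4 + \left(-19\right)^{2} - -19}{-296} = 252 \left(- \frac{1}{16}\right) + \left(-4 + 361 + 19\right) \left(- \frac{1}{296}\right) = - \frac{63}{4} + 376 \left(- \frac{1}{296}\right) = - \frac{63}{4} - \frac{47}{37} = - \frac{2519}{148}$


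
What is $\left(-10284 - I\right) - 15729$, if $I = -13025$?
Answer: $-12988$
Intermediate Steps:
$\left(-10284 - I\right) - 15729 = \left(-10284 - -13025\right) - 15729 = \left(-10284 + 13025\right) - 15729 = 2741 - 15729 = -12988$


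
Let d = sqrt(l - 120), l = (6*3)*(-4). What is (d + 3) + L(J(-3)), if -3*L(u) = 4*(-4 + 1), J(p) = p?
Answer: 7 + 8*I*sqrt(3) ≈ 7.0 + 13.856*I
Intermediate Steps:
l = -72 (l = 18*(-4) = -72)
L(u) = 4 (L(u) = -4*(-4 + 1)/3 = -4*(-3)/3 = -1/3*(-12) = 4)
d = 8*I*sqrt(3) (d = sqrt(-72 - 120) = sqrt(-192) = 8*I*sqrt(3) ≈ 13.856*I)
(d + 3) + L(J(-3)) = (8*I*sqrt(3) + 3) + 4 = (3 + 8*I*sqrt(3)) + 4 = 7 + 8*I*sqrt(3)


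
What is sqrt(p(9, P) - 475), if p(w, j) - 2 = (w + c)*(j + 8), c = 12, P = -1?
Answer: I*sqrt(326) ≈ 18.055*I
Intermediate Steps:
p(w, j) = 2 + (8 + j)*(12 + w) (p(w, j) = 2 + (w + 12)*(j + 8) = 2 + (12 + w)*(8 + j) = 2 + (8 + j)*(12 + w))
sqrt(p(9, P) - 475) = sqrt((98 + 8*9 + 12*(-1) - 1*9) - 475) = sqrt((98 + 72 - 12 - 9) - 475) = sqrt(149 - 475) = sqrt(-326) = I*sqrt(326)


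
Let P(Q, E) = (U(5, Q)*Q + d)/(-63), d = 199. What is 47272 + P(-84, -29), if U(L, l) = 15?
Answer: 2979197/63 ≈ 47289.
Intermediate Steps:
P(Q, E) = -199/63 - 5*Q/21 (P(Q, E) = (15*Q + 199)/(-63) = (199 + 15*Q)*(-1/63) = -199/63 - 5*Q/21)
47272 + P(-84, -29) = 47272 + (-199/63 - 5/21*(-84)) = 47272 + (-199/63 + 20) = 47272 + 1061/63 = 2979197/63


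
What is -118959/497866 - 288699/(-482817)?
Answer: 28765996277/80126056174 ≈ 0.35901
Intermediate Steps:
-118959/497866 - 288699/(-482817) = -118959*1/497866 - 288699*(-1/482817) = -118959/497866 + 96233/160939 = 28765996277/80126056174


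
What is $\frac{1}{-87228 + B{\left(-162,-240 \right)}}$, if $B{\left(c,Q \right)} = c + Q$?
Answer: $- \frac{1}{87630} \approx -1.1412 \cdot 10^{-5}$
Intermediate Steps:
$B{\left(c,Q \right)} = Q + c$
$\frac{1}{-87228 + B{\left(-162,-240 \right)}} = \frac{1}{-87228 - 402} = \frac{1}{-87630} = - \frac{1}{87630}$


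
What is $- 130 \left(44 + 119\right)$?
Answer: $-21190$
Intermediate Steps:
$- 130 \left(44 + 119\right) = \left(-130\right) 163 = -21190$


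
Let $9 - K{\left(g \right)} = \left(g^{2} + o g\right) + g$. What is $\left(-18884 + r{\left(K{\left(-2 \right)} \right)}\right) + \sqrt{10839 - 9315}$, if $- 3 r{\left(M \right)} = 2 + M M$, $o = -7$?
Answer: $-18901 + 2 \sqrt{381} \approx -18862.0$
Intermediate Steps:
$K{\left(g \right)} = 9 - g^{2} + 6 g$ ($K{\left(g \right)} = 9 - \left(\left(g^{2} - 7 g\right) + g\right) = 9 - \left(g^{2} - 6 g\right) = 9 - g^{2} + 6 g$)
$r{\left(M \right)} = - \frac{2}{3} - \frac{M^{2}}{3}$ ($r{\left(M \right)} = - \frac{2 + M M}{3} = - \frac{2 + M^{2}}{3} = - \frac{2}{3} - \frac{M^{2}}{3}$)
$\left(-18884 + r{\left(K{\left(-2 \right)} \right)}\right) + \sqrt{10839 - 9315} = \left(-18884 - \left(\frac{2}{3} + \frac{\left(9 - \left(-2\right)^{2} + 6 \left(-2\right)\right)^{2}}{3}\right)\right) + \sqrt{10839 - 9315} = \left(-18884 - \left(\frac{2}{3} + \frac{\left(9 - 4 - 12\right)^{2}}{3}\right)\right) + \sqrt{1524} = \left(-18884 - \left(\frac{2}{3} + \frac{\left(9 - 4 - 12\right)^{2}}{3}\right)\right) + 2 \sqrt{381} = \left(-18884 - \left(\frac{2}{3} + \frac{\left(-7\right)^{2}}{3}\right)\right) + 2 \sqrt{381} = \left(-18884 - 17\right) + 2 \sqrt{381} = -18901 + 2 \sqrt{381}$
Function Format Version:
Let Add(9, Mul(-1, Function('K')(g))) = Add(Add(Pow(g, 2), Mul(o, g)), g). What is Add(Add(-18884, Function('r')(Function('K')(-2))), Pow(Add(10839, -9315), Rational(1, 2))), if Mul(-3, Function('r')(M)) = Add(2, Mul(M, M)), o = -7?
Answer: Add(-18901, Mul(2, Pow(381, Rational(1, 2)))) ≈ -18862.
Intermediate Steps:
Function('K')(g) = Add(9, Mul(-1, Pow(g, 2)), Mul(6, g)) (Function('K')(g) = Add(9, Mul(-1, Add(Add(Pow(g, 2), Mul(-7, g)), g))) = Add(9, Mul(-1, Add(Pow(g, 2), Mul(-6, g)))) = Add(9, Add(Mul(-1, Pow(g, 2)), Mul(6, g))) = Add(9, Mul(-1, Pow(g, 2)), Mul(6, g)))
Function('r')(M) = Add(Rational(-2, 3), Mul(Rational(-1, 3), Pow(M, 2))) (Function('r')(M) = Mul(Rational(-1, 3), Add(2, Mul(M, M))) = Mul(Rational(-1, 3), Add(2, Pow(M, 2))) = Add(Rational(-2, 3), Mul(Rational(-1, 3), Pow(M, 2))))
Add(Add(-18884, Function('r')(Function('K')(-2))), Pow(Add(10839, -9315), Rational(1, 2))) = Add(Add(-18884, Add(Rational(-2, 3), Mul(Rational(-1, 3), Pow(Add(9, Mul(-1, Pow(-2, 2)), Mul(6, -2)), 2)))), Pow(Add(10839, -9315), Rational(1, 2))) = Add(Add(-18884, Add(Rational(-2, 3), Mul(Rational(-1, 3), Pow(Add(9, Mul(-1, 4), -12), 2)))), Pow(1524, Rational(1, 2))) = Add(Add(-18884, Add(Rational(-2, 3), Mul(Rational(-1, 3), Pow(Add(9, -4, -12), 2)))), Mul(2, Pow(381, Rational(1, 2)))) = Add(Add(-18884, Add(Rational(-2, 3), Mul(Rational(-1, 3), Pow(-7, 2)))), Mul(2, Pow(381, Rational(1, 2)))) = Add(Add(-18884, Add(Rational(-2, 3), Mul(Rational(-1, 3), 49))), Mul(2, Pow(381, Rational(1, 2)))) = Add(Add(-18884, Add(Rational(-2, 3), Rational(-49, 3))), Mul(2, Pow(381, Rational(1, 2)))) = Add(Add(-18884, -17), Mul(2, Pow(381, Rational(1, 2)))) = Add(-18901, Mul(2, Pow(381, Rational(1, 2))))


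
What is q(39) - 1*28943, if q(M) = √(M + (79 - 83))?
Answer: -28943 + √35 ≈ -28937.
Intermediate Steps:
q(M) = √(-4 + M) (q(M) = √(M - 4) = √(-4 + M))
q(39) - 1*28943 = √(-4 + 39) - 1*28943 = √35 - 28943 = -28943 + √35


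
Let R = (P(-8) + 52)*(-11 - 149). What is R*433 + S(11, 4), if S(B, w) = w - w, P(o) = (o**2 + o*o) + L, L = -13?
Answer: -11569760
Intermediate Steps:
P(o) = -13 + 2*o**2 (P(o) = (o**2 + o*o) - 13 = (o**2 + o**2) - 13 = 2*o**2 - 13 = -13 + 2*o**2)
S(B, w) = 0
R = -26720 (R = ((-13 + 2*(-8)**2) + 52)*(-11 - 149) = ((-13 + 2*64) + 52)*(-160) = ((-13 + 128) + 52)*(-160) = (115 + 52)*(-160) = 167*(-160) = -26720)
R*433 + S(11, 4) = -26720*433 + 0 = -11569760 + 0 = -11569760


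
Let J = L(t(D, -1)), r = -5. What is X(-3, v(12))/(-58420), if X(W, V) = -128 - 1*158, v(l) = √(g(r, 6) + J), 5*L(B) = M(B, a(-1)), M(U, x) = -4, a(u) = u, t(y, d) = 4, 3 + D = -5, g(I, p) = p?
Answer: 143/29210 ≈ 0.0048956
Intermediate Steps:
D = -8 (D = -3 - 5 = -8)
L(B) = -⅘ (L(B) = (⅕)*(-4) = -⅘)
J = -⅘ ≈ -0.80000
v(l) = √130/5 (v(l) = √(6 - ⅘) = √(26/5) = √130/5)
X(W, V) = -286 (X(W, V) = -128 - 158 = -286)
X(-3, v(12))/(-58420) = -286/(-58420) = -286*(-1/58420) = 143/29210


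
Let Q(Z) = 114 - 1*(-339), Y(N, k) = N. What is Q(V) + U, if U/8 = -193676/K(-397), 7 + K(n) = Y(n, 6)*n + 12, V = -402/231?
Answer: 34924867/78807 ≈ 443.17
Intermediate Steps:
V = -134/77 (V = -402*1/231 = -134/77 ≈ -1.7403)
Q(Z) = 453 (Q(Z) = 114 + 339 = 453)
K(n) = 5 + n² (K(n) = -7 + (n*n + 12) = -7 + (n² + 12) = -7 + (12 + n²) = 5 + n²)
U = -774704/78807 (U = 8*(-193676/(5 + (-397)²)) = 8*(-193676/(5 + 157609)) = 8*(-193676/157614) = 8*(-193676*1/157614) = 8*(-96838/78807) = -774704/78807 ≈ -9.8304)
Q(V) + U = 453 - 774704/78807 = 34924867/78807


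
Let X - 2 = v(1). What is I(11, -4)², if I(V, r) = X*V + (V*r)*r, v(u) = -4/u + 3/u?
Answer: 34969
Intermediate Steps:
v(u) = -1/u
X = 1 (X = 2 - 1/1 = 2 - 1*1 = 2 - 1 = 1)
I(V, r) = V + V*r² (I(V, r) = 1*V + (V*r)*r = V + V*r²)
I(11, -4)² = (11*(1 + (-4)²))² = (11*(1 + 16))² = (11*17)² = 187² = 34969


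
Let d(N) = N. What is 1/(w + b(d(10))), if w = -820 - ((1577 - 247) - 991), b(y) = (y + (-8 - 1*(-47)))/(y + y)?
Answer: -20/23131 ≈ -0.00086464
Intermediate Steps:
b(y) = (39 + y)/(2*y) (b(y) = (y + (-8 + 47))/((2*y)) = (y + 39)*(1/(2*y)) = (39 + y)*(1/(2*y)) = (39 + y)/(2*y))
w = -1159 (w = -820 - (1330 - 991) = -820 - 1*339 = -820 - 339 = -1159)
1/(w + b(d(10))) = 1/(-1159 + (1/2)*(39 + 10)/10) = 1/(-1159 + (1/2)*(1/10)*49) = 1/(-1159 + 49/20) = 1/(-23131/20) = -20/23131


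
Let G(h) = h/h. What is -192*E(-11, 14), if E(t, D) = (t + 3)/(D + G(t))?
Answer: 512/5 ≈ 102.40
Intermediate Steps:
G(h) = 1
E(t, D) = (3 + t)/(1 + D) (E(t, D) = (t + 3)/(D + 1) = (3 + t)/(1 + D))
-192*E(-11, 14) = -192*(3 - 11)/(1 + 14) = -192*(-8)/15 = -64*(-8)/5 = -192*(-8/15) = 512/5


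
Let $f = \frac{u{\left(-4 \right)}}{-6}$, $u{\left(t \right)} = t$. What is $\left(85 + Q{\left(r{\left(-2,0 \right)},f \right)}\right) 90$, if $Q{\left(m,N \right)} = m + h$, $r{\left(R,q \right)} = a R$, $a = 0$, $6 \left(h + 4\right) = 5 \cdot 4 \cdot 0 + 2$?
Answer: $7320$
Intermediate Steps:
$h = - \frac{11}{3}$ ($h = -4 + \frac{5 \cdot 4 \cdot 0 + 2}{6} = -4 + \frac{20 \cdot 0 + 2}{6} = -4 + \frac{0 + 2}{6} = -4 + \frac{1}{6} \cdot 2 = -4 + \frac{1}{3} = - \frac{11}{3} \approx -3.6667$)
$r{\left(R,q \right)} = 0$ ($r{\left(R,q \right)} = 0 R = 0$)
$f = \frac{2}{3}$ ($f = - \frac{4}{-6} = \left(-4\right) \left(- \frac{1}{6}\right) = \frac{2}{3} \approx 0.66667$)
$Q{\left(m,N \right)} = - \frac{11}{3} + m$ ($Q{\left(m,N \right)} = m - \frac{11}{3} = - \frac{11}{3} + m$)
$\left(85 + Q{\left(r{\left(-2,0 \right)},f \right)}\right) 90 = \left(85 + \left(- \frac{11}{3} + 0\right)\right) 90 = \left(85 - \frac{11}{3}\right) 90 = \frac{244}{3} \cdot 90 = 7320$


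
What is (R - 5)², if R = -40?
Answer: 2025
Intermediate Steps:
(R - 5)² = (-40 - 5)² = (-45)² = 2025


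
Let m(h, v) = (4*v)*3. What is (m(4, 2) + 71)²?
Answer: 9025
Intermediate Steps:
m(h, v) = 12*v
(m(4, 2) + 71)² = (12*2 + 71)² = (24 + 71)² = 95² = 9025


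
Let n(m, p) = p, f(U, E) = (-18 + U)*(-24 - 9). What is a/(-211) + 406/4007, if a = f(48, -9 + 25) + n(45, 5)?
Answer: 4032561/845477 ≈ 4.7696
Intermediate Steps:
f(U, E) = 594 - 33*U (f(U, E) = (-18 + U)*(-33) = 594 - 33*U)
a = -985 (a = (594 - 33*48) + 5 = (594 - 1584) + 5 = -990 + 5 = -985)
a/(-211) + 406/4007 = -985/(-211) + 406/4007 = -985*(-1/211) + 406*(1/4007) = 985/211 + 406/4007 = 4032561/845477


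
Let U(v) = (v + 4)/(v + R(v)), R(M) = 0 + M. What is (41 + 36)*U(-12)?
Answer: 77/3 ≈ 25.667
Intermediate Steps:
R(M) = M
U(v) = (4 + v)/(2*v) (U(v) = (v + 4)/(v + v) = (4 + v)/((2*v)) = (4 + v)*(1/(2*v)) = (4 + v)/(2*v))
(41 + 36)*U(-12) = (41 + 36)*((½)*(4 - 12)/(-12)) = 77*((½)*(-1/12)*(-8)) = 77*(⅓) = 77/3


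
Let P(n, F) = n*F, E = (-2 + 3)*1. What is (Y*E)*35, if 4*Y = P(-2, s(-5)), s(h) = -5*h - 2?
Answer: -805/2 ≈ -402.50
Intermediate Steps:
E = 1 (E = 1*1 = 1)
s(h) = -2 - 5*h
P(n, F) = F*n
Y = -23/2 (Y = ((-2 - 5*(-5))*(-2))/4 = ((-2 + 25)*(-2))/4 = (23*(-2))/4 = (¼)*(-46) = -23/2 ≈ -11.500)
(Y*E)*35 = -23/2*1*35 = -23/2*35 = -805/2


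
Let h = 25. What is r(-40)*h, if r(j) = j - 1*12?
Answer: -1300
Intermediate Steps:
r(j) = -12 + j (r(j) = j - 12 = -12 + j)
r(-40)*h = (-12 - 40)*25 = -52*25 = -1300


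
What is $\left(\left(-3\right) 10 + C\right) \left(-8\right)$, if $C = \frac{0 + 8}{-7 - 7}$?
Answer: $\frac{1712}{7} \approx 244.57$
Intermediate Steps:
$C = - \frac{4}{7}$ ($C = \frac{8}{-14} = 8 \left(- \frac{1}{14}\right) = - \frac{4}{7} \approx -0.57143$)
$\left(\left(-3\right) 10 + C\right) \left(-8\right) = \left(\left(-3\right) 10 - \frac{4}{7}\right) \left(-8\right) = \left(-30 - \frac{4}{7}\right) \left(-8\right) = \left(- \frac{214}{7}\right) \left(-8\right) = \frac{1712}{7}$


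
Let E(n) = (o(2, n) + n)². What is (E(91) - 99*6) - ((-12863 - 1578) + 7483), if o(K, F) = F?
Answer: 39488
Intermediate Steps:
E(n) = 4*n² (E(n) = (n + n)² = (2*n)² = 4*n²)
(E(91) - 99*6) - ((-12863 - 1578) + 7483) = (4*91² - 99*6) - ((-12863 - 1578) + 7483) = (4*8281 - 594) - (-14441 + 7483) = (33124 - 594) - 1*(-6958) = 32530 + 6958 = 39488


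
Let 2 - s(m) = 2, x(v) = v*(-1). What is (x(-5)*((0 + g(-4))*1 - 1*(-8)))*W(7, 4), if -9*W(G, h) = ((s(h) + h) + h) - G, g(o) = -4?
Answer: -20/9 ≈ -2.2222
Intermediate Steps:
x(v) = -v
s(m) = 0 (s(m) = 2 - 1*2 = 2 - 2 = 0)
W(G, h) = -2*h/9 + G/9 (W(G, h) = -(((0 + h) + h) - G)/9 = -((h + h) - G)/9 = -(2*h - G)/9 = -(-G + 2*h)/9 = -2*h/9 + G/9)
(x(-5)*((0 + g(-4))*1 - 1*(-8)))*W(7, 4) = ((-1*(-5))*((0 - 4)*1 - 1*(-8)))*(-2/9*4 + (⅑)*7) = (5*(-4*1 + 8))*(-8/9 + 7/9) = (5*(-4 + 8))*(-⅑) = (5*4)*(-⅑) = 20*(-⅑) = -20/9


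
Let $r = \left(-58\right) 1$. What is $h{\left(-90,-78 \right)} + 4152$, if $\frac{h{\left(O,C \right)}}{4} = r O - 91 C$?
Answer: $53424$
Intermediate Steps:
$r = -58$
$h{\left(O,C \right)} = - 364 C - 232 O$ ($h{\left(O,C \right)} = 4 \left(- 58 O - 91 C\right) = 4 \left(- 91 C - 58 O\right) = - 364 C - 232 O$)
$h{\left(-90,-78 \right)} + 4152 = \left(\left(-364\right) \left(-78\right) - -20880\right) + 4152 = \left(28392 + 20880\right) + 4152 = 49272 + 4152 = 53424$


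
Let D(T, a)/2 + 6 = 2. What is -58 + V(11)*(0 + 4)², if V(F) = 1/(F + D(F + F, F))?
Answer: -158/3 ≈ -52.667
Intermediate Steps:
D(T, a) = -8 (D(T, a) = -12 + 2*2 = -12 + 4 = -8)
V(F) = 1/(-8 + F) (V(F) = 1/(F - 8) = 1/(-8 + F))
-58 + V(11)*(0 + 4)² = -58 + (0 + 4)²/(-8 + 11) = -58 + 4²/3 = -58 + (⅓)*16 = -58 + 16/3 = -158/3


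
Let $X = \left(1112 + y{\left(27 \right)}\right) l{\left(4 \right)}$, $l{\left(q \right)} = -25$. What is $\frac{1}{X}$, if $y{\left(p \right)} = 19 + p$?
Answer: $- \frac{1}{28950} \approx -3.4542 \cdot 10^{-5}$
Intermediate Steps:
$X = -28950$ ($X = \left(1112 + \left(19 + 27\right)\right) \left(-25\right) = \left(1112 + 46\right) \left(-25\right) = 1158 \left(-25\right) = -28950$)
$\frac{1}{X} = \frac{1}{-28950} = - \frac{1}{28950}$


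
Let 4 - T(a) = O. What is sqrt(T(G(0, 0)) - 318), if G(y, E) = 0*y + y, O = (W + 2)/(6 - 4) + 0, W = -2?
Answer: I*sqrt(314) ≈ 17.72*I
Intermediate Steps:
O = 0 (O = (-2 + 2)/(6 - 4) + 0 = 0/2 + 0 = 0*(1/2) + 0 = 0 + 0 = 0)
G(y, E) = y (G(y, E) = 0 + y = y)
T(a) = 4 (T(a) = 4 - 1*0 = 4 + 0 = 4)
sqrt(T(G(0, 0)) - 318) = sqrt(4 - 318) = sqrt(-314) = I*sqrt(314)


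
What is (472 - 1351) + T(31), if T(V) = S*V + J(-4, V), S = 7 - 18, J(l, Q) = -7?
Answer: -1227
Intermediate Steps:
S = -11
T(V) = -7 - 11*V (T(V) = -11*V - 7 = -7 - 11*V)
(472 - 1351) + T(31) = (472 - 1351) + (-7 - 11*31) = -879 + (-7 - 341) = -879 - 348 = -1227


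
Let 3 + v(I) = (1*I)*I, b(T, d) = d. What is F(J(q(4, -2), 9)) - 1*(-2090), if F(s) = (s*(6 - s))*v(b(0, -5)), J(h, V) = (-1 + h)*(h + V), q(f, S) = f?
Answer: -26224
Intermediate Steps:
v(I) = -3 + I² (v(I) = -3 + (1*I)*I = -3 + I*I = -3 + I²)
J(h, V) = (-1 + h)*(V + h)
F(s) = 22*s*(6 - s) (F(s) = (s*(6 - s))*(-3 + (-5)²) = (s*(6 - s))*(-3 + 25) = (s*(6 - s))*22 = 22*s*(6 - s))
F(J(q(4, -2), 9)) - 1*(-2090) = 22*(4² - 1*9 - 1*4 + 9*4)*(6 - (4² - 1*9 - 1*4 + 9*4)) - 1*(-2090) = 22*(16 - 9 - 4 + 36)*(6 - (16 - 9 - 4 + 36)) + 2090 = 22*39*(6 - 1*39) + 2090 = 22*39*(6 - 39) + 2090 = 22*39*(-33) + 2090 = -28314 + 2090 = -26224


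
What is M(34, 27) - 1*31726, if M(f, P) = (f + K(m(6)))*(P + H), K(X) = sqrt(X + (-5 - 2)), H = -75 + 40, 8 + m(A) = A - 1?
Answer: -31998 - 8*I*sqrt(10) ≈ -31998.0 - 25.298*I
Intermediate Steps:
m(A) = -9 + A (m(A) = -8 + (A - 1) = -8 + (-1 + A) = -9 + A)
H = -35
K(X) = sqrt(-7 + X) (K(X) = sqrt(X - 7) = sqrt(-7 + X))
M(f, P) = (-35 + P)*(f + I*sqrt(10)) (M(f, P) = (f + sqrt(-7 + (-9 + 6)))*(P - 35) = (f + sqrt(-7 - 3))*(-35 + P) = (f + sqrt(-10))*(-35 + P) = (f + I*sqrt(10))*(-35 + P) = (-35 + P)*(f + I*sqrt(10)))
M(34, 27) - 1*31726 = (-35*34 + 27*34 - 35*I*sqrt(10) + I*27*sqrt(10)) - 1*31726 = (-1190 + 918 - 35*I*sqrt(10) + 27*I*sqrt(10)) - 31726 = (-272 - 8*I*sqrt(10)) - 31726 = -31998 - 8*I*sqrt(10)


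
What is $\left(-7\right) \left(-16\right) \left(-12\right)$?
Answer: $-1344$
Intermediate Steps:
$\left(-7\right) \left(-16\right) \left(-12\right) = 112 \left(-12\right) = -1344$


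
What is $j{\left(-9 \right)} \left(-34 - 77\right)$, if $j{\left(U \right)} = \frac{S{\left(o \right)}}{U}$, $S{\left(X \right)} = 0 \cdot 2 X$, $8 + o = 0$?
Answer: $0$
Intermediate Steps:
$o = -8$ ($o = -8 + 0 = -8$)
$S{\left(X \right)} = 0$ ($S{\left(X \right)} = 0 X = 0$)
$j{\left(U \right)} = 0$ ($j{\left(U \right)} = \frac{0}{U} = 0$)
$j{\left(-9 \right)} \left(-34 - 77\right) = 0 \left(-34 - 77\right) = 0 \left(-111\right) = 0$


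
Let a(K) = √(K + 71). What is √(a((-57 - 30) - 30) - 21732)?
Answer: √(-21732 + I*√46) ≈ 0.023 + 147.42*I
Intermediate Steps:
a(K) = √(71 + K)
√(a((-57 - 30) - 30) - 21732) = √(√(71 + ((-57 - 30) - 30)) - 21732) = √(√(71 + (-87 - 30)) - 21732) = √(√(71 - 117) - 21732) = √(√(-46) - 21732) = √(I*√46 - 21732) = √(-21732 + I*√46)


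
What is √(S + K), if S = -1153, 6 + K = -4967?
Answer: I*√6126 ≈ 78.269*I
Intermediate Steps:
K = -4973 (K = -6 - 4967 = -4973)
√(S + K) = √(-1153 - 4973) = √(-6126) = I*√6126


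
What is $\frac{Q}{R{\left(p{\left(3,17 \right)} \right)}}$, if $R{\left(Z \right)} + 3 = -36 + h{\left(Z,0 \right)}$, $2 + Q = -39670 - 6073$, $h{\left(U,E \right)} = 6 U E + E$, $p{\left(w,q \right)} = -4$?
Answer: $\frac{45745}{39} \approx 1172.9$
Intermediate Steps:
$h{\left(U,E \right)} = E + 6 E U$ ($h{\left(U,E \right)} = 6 E U + E = E + 6 E U$)
$Q = -45745$ ($Q = -2 - 45743 = -45745$)
$R{\left(Z \right)} = -39$ ($R{\left(Z \right)} = -3 - \left(36 + 0 \left(1 + 6 Z\right)\right) = -3 + \left(-36 + 0\right) = -3 - 36 = -39$)
$\frac{Q}{R{\left(p{\left(3,17 \right)} \right)}} = - \frac{45745}{-39} = \left(-45745\right) \left(- \frac{1}{39}\right) = \frac{45745}{39}$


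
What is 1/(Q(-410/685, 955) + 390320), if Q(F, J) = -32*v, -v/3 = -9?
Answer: 1/389456 ≈ 2.5677e-6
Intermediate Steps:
v = 27 (v = -3*(-9) = 27)
Q(F, J) = -864 (Q(F, J) = -32*27 = -864)
1/(Q(-410/685, 955) + 390320) = 1/(-864 + 390320) = 1/389456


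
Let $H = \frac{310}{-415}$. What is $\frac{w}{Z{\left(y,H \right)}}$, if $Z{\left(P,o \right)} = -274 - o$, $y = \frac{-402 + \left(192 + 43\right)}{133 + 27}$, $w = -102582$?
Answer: $\frac{473017}{1260} \approx 375.41$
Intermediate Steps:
$H = - \frac{62}{83}$ ($H = 310 \left(- \frac{1}{415}\right) = - \frac{62}{83} \approx -0.74699$)
$y = - \frac{167}{160}$ ($y = \frac{-402 + 235}{160} = \left(-167\right) \frac{1}{160} = - \frac{167}{160} \approx -1.0438$)
$\frac{w}{Z{\left(y,H \right)}} = - \frac{102582}{-274 - - \frac{62}{83}} = - \frac{102582}{-274 + \frac{62}{83}} = - \frac{102582}{- \frac{22680}{83}} = \left(-102582\right) \left(- \frac{83}{22680}\right) = \frac{473017}{1260}$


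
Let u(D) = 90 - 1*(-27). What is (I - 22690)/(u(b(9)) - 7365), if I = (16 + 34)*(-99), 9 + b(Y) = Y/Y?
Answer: 3455/906 ≈ 3.8135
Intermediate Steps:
b(Y) = -8 (b(Y) = -9 + Y/Y = -9 + 1 = -8)
I = -4950 (I = 50*(-99) = -4950)
u(D) = 117 (u(D) = 90 + 27 = 117)
(I - 22690)/(u(b(9)) - 7365) = (-4950 - 22690)/(117 - 7365) = -27640/(-7248) = -27640*(-1/7248) = 3455/906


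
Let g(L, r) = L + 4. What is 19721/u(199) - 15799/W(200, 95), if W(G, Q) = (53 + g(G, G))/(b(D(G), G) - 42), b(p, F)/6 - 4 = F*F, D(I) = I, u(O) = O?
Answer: -754498579685/51143 ≈ -1.4753e+7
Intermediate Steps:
g(L, r) = 4 + L
b(p, F) = 24 + 6*F**2 (b(p, F) = 24 + 6*(F*F) = 24 + 6*F**2)
W(G, Q) = (57 + G)/(-18 + 6*G**2) (W(G, Q) = (53 + (4 + G))/((24 + 6*G**2) - 42) = (57 + G)/(-18 + 6*G**2))
19721/u(199) - 15799/W(200, 95) = 19721/199 - 15799*6*(-3 + 200**2)/(57 + 200) = 19721*(1/199) - 15799/((1/6)*257/(-3 + 40000)) = 19721/199 - 15799/((1/6)*257/39997) = 19721/199 - 15799/((1/6)*(1/39997)*257) = 19721/199 - 15799/257/239982 = 19721/199 - 15799*239982/257 = 19721/199 - 3791475618/257 = -754498579685/51143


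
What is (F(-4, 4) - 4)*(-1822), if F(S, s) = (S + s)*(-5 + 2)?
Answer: 7288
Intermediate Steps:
F(S, s) = -3*S - 3*s (F(S, s) = (S + s)*(-3) = -3*S - 3*s)
(F(-4, 4) - 4)*(-1822) = ((-3*(-4) - 3*4) - 4)*(-1822) = ((12 - 12) - 4)*(-1822) = (0 - 4)*(-1822) = -4*(-1822) = 7288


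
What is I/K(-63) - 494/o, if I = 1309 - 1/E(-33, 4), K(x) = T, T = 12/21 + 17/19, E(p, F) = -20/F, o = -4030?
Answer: 8997621/10075 ≈ 893.06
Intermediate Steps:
T = 195/133 (T = 12*(1/21) + 17*(1/19) = 4/7 + 17/19 = 195/133 ≈ 1.4662)
K(x) = 195/133
I = 6546/5 (I = 1309 - 1/((-20/4)) = 1309 - 1/((-20*¼)) = 1309 - 1/(-5) = 1309 - 1*(-⅕) = 1309 + ⅕ = 6546/5 ≈ 1309.2)
I/K(-63) - 494/o = 6546/(5*(195/133)) - 494/(-4030) = (6546/5)*(133/195) - 494*(-1/4030) = 290206/325 + 19/155 = 8997621/10075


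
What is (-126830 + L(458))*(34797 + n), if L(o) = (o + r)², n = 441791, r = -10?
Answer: 35207461912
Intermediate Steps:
L(o) = (-10 + o)² (L(o) = (o - 10)² = (-10 + o)²)
(-126830 + L(458))*(34797 + n) = (-126830 + (-10 + 458)²)*(34797 + 441791) = (-126830 + 448²)*476588 = (-126830 + 200704)*476588 = 73874*476588 = 35207461912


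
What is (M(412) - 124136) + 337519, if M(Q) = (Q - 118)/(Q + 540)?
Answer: 14510065/68 ≈ 2.1338e+5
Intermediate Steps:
M(Q) = (-118 + Q)/(540 + Q)
(M(412) - 124136) + 337519 = ((-118 + 412)/(540 + 412) - 124136) + 337519 = (294/952 - 124136) + 337519 = ((1/952)*294 - 124136) + 337519 = (21/68 - 124136) + 337519 = -8441227/68 + 337519 = 14510065/68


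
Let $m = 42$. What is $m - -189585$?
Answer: $189627$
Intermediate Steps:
$m - -189585 = 42 - -189585 = 42 + 189585 = 189627$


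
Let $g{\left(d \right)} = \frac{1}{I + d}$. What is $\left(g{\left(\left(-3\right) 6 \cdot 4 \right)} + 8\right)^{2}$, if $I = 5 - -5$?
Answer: $\frac{245025}{3844} \approx 63.742$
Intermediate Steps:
$I = 10$ ($I = 5 + 5 = 10$)
$g{\left(d \right)} = \frac{1}{10 + d}$
$\left(g{\left(\left(-3\right) 6 \cdot 4 \right)} + 8\right)^{2} = \left(\frac{1}{10 + \left(-3\right) 6 \cdot 4} + 8\right)^{2} = \left(\frac{1}{10 - 72} + 8\right)^{2} = \left(\frac{1}{-62} + 8\right)^{2} = \left(- \frac{1}{62} + 8\right)^{2} = \left(\frac{495}{62}\right)^{2} = \frac{245025}{3844}$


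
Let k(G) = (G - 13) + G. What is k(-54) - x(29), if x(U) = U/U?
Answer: -122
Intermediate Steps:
x(U) = 1
k(G) = -13 + 2*G (k(G) = (-13 + G) + G = -13 + 2*G)
k(-54) - x(29) = (-13 + 2*(-54)) - 1*1 = (-13 - 108) - 1 = -121 - 1 = -122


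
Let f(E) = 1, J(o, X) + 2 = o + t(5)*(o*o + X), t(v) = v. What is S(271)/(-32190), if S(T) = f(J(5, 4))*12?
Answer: -2/5365 ≈ -0.00037279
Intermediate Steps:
J(o, X) = -2 + o + 5*X + 5*o² (J(o, X) = -2 + (o + 5*(o*o + X)) = -2 + (o + 5*(o² + X)) = -2 + (o + 5*(X + o²)) = -2 + (o + (5*X + 5*o²)) = -2 + (o + 5*X + 5*o²) = -2 + o + 5*X + 5*o²)
S(T) = 12 (S(T) = 1*12 = 12)
S(271)/(-32190) = 12/(-32190) = 12*(-1/32190) = -2/5365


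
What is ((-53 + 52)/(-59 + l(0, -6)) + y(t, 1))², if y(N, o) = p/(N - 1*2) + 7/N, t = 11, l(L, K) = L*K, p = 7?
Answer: 69872881/34117281 ≈ 2.0480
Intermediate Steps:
l(L, K) = K*L
y(N, o) = 7/N + 7/(-2 + N) (y(N, o) = 7/(N - 1*2) + 7/N = 7/(N - 2) + 7/N = 7/(-2 + N) + 7/N = 7/N + 7/(-2 + N))
((-53 + 52)/(-59 + l(0, -6)) + y(t, 1))² = ((-53 + 52)/(-59 - 6*0) + 14*(-1 + 11)/(11*(-2 + 11)))² = (-1/(-59 + 0) + 14*(1/11)*10/9)² = (-1/(-59) + 14*(1/11)*(⅑)*10)² = (-1*(-1/59) + 140/99)² = (1/59 + 140/99)² = (8359/5841)² = 69872881/34117281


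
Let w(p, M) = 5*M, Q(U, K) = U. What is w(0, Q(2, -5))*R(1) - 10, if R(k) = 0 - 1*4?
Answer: -50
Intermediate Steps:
R(k) = -4 (R(k) = 0 - 4 = -4)
w(0, Q(2, -5))*R(1) - 10 = (5*2)*(-4) - 10 = 10*(-4) - 10 = -40 - 10 = -50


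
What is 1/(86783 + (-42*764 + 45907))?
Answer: 1/100602 ≈ 9.9402e-6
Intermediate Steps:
1/(86783 + (-42*764 + 45907)) = 1/(86783 + (-32088 + 45907)) = 1/(86783 + 13819) = 1/100602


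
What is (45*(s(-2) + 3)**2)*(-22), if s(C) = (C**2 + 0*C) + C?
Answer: -24750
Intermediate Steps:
s(C) = C + C**2 (s(C) = (C**2 + 0) + C = C**2 + C = C + C**2)
(45*(s(-2) + 3)**2)*(-22) = (45*(-2*(1 - 2) + 3)**2)*(-22) = (45*(-2*(-1) + 3)**2)*(-22) = (45*(2 + 3)**2)*(-22) = (45*5**2)*(-22) = (45*25)*(-22) = 1125*(-22) = -24750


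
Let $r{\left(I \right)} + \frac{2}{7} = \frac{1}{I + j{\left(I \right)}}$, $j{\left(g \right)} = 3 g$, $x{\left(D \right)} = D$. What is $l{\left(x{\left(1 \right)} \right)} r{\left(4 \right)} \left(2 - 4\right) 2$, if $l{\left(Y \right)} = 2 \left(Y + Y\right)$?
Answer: $\frac{25}{7} \approx 3.5714$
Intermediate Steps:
$r{\left(I \right)} = - \frac{2}{7} + \frac{1}{4 I}$ ($r{\left(I \right)} = - \frac{2}{7} + \frac{1}{I + 3 I} = - \frac{2}{7} + \frac{1}{4 I}$)
$l{\left(Y \right)} = 4 Y$ ($l{\left(Y \right)} = 2 \cdot 2 Y = 4 Y$)
$l{\left(x{\left(1 \right)} \right)} r{\left(4 \right)} \left(2 - 4\right) 2 = 4 \cdot 1 \frac{7 - 32}{28 \cdot 4} \left(2 - 4\right) 2 = 4 \cdot \frac{1}{28} \cdot \frac{1}{4} \left(7 - 32\right) \left(\left(-2\right) 2\right) = 4 \cdot \frac{1}{28} \cdot \frac{1}{4} \left(-25\right) \left(-4\right) = 4 \left(- \frac{25}{112}\right) \left(-4\right) = \left(- \frac{25}{28}\right) \left(-4\right) = \frac{25}{7}$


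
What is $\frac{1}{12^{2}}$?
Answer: $\frac{1}{144} \approx 0.0069444$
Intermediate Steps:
$\frac{1}{12^{2}} = \frac{1}{144}$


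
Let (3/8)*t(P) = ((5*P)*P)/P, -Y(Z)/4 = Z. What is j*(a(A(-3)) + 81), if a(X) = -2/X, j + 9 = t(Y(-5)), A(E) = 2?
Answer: 61840/3 ≈ 20613.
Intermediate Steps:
Y(Z) = -4*Z
t(P) = 40*P/3 (t(P) = 8*(((5*P)*P)/P)/3 = 8*((5*P²)/P)/3 = 8*(5*P)/3 = 40*P/3)
j = 773/3 (j = -9 + 40*(-4*(-5))/3 = -9 + (40/3)*20 = -9 + 800/3 = 773/3 ≈ 257.67)
j*(a(A(-3)) + 81) = 773*(-2/2 + 81)/3 = 773*(-2*½ + 81)/3 = 773*(-1 + 81)/3 = (773/3)*80 = 61840/3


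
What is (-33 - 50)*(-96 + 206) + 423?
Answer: -8707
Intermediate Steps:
(-33 - 50)*(-96 + 206) + 423 = -83*110 + 423 = -9130 + 423 = -8707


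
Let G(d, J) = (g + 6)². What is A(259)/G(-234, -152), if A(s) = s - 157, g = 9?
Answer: 34/75 ≈ 0.45333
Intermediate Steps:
A(s) = -157 + s
G(d, J) = 225 (G(d, J) = (9 + 6)² = 15² = 225)
A(259)/G(-234, -152) = (-157 + 259)/225 = 102*(1/225) = 34/75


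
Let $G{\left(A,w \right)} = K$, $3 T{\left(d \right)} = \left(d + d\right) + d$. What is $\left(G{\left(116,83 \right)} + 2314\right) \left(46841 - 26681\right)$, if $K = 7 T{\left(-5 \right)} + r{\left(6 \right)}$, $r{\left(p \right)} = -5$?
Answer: $45843840$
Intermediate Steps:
$T{\left(d \right)} = d$ ($T{\left(d \right)} = \frac{\left(d + d\right) + d}{3} = \frac{2 d + d}{3} = \frac{3 d}{3} = d$)
$K = -40$ ($K = 7 \left(-5\right) - 5 = -35 - 5 = -40$)
$G{\left(A,w \right)} = -40$
$\left(G{\left(116,83 \right)} + 2314\right) \left(46841 - 26681\right) = \left(-40 + 2314\right) \left(46841 - 26681\right) = 2274 \cdot 20160 = 45843840$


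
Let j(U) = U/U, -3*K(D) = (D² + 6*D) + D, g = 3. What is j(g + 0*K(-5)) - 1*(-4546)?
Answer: 4547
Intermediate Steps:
K(D) = -7*D/3 - D²/3 (K(D) = -((D² + 6*D) + D)/3 = -(D² + 7*D)/3 = -7*D/3 - D²/3)
j(U) = 1
j(g + 0*K(-5)) - 1*(-4546) = 1 - 1*(-4546) = 1 + 4546 = 4547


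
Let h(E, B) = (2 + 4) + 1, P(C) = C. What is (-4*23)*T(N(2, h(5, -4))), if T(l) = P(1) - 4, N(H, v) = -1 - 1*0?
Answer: 276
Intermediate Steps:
h(E, B) = 7 (h(E, B) = 6 + 1 = 7)
N(H, v) = -1 (N(H, v) = -1 + 0 = -1)
T(l) = -3 (T(l) = 1 - 4 = -3)
(-4*23)*T(N(2, h(5, -4))) = -4*23*(-3) = -92*(-3) = 276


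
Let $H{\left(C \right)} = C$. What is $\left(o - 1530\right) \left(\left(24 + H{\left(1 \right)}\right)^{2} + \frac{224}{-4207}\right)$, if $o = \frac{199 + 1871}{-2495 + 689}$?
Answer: $- \frac{173101423875}{180901} \approx -9.5689 \cdot 10^{5}$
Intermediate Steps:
$o = - \frac{345}{301}$ ($o = \frac{2070}{-1806} = 2070 \left(- \frac{1}{1806}\right) = - \frac{345}{301} \approx -1.1462$)
$\left(o - 1530\right) \left(\left(24 + H{\left(1 \right)}\right)^{2} + \frac{224}{-4207}\right) = \left(- \frac{345}{301} - 1530\right) \left(\left(24 + 1\right)^{2} + \frac{224}{-4207}\right) = - \frac{460875 \left(25^{2} + 224 \left(- \frac{1}{4207}\right)\right)}{301} = - \frac{460875 \left(625 - \frac{32}{601}\right)}{301} = \left(- \frac{460875}{301}\right) \frac{375593}{601} = - \frac{173101423875}{180901}$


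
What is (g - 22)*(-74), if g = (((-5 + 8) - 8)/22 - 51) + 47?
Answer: 21349/11 ≈ 1940.8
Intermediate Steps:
g = -93/22 (g = ((3 - 8)*(1/22) - 51) + 47 = (-5*1/22 - 51) + 47 = (-5/22 - 51) + 47 = -1127/22 + 47 = -93/22 ≈ -4.2273)
(g - 22)*(-74) = (-93/22 - 22)*(-74) = -577/22*(-74) = 21349/11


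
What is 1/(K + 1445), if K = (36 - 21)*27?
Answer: 1/1850 ≈ 0.00054054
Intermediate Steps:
K = 405 (K = 15*27 = 405)
1/(K + 1445) = 1/(405 + 1445) = 1/1850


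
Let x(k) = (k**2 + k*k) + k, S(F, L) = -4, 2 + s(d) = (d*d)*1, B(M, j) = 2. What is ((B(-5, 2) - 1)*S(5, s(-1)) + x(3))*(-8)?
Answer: -136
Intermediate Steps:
s(d) = -2 + d**2 (s(d) = -2 + (d*d)*1 = -2 + d**2*1 = -2 + d**2)
x(k) = k + 2*k**2 (x(k) = (k**2 + k**2) + k = 2*k**2 + k = k + 2*k**2)
((B(-5, 2) - 1)*S(5, s(-1)) + x(3))*(-8) = ((2 - 1)*(-4) + 3*(1 + 2*3))*(-8) = (1*(-4) + 3*(1 + 6))*(-8) = (-4 + 3*7)*(-8) = (-4 + 21)*(-8) = 17*(-8) = -136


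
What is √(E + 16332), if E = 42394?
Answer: √58726 ≈ 242.33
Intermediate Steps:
√(E + 16332) = √(42394 + 16332) = √58726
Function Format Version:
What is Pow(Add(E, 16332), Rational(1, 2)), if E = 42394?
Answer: Pow(58726, Rational(1, 2)) ≈ 242.33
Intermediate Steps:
Pow(Add(E, 16332), Rational(1, 2)) = Pow(Add(42394, 16332), Rational(1, 2)) = Pow(58726, Rational(1, 2))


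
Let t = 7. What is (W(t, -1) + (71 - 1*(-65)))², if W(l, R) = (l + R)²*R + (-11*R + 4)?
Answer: 13225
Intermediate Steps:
W(l, R) = 4 - 11*R + R*(R + l)² (W(l, R) = (R + l)²*R + (4 - 11*R) = R*(R + l)² + (4 - 11*R) = 4 - 11*R + R*(R + l)²)
(W(t, -1) + (71 - 1*(-65)))² = ((4 - 11*(-1) - (-1 + 7)²) + (71 - 1*(-65)))² = ((4 + 11 - 1*6²) + (71 + 65))² = ((4 + 11 - 1*36) + 136)² = ((4 + 11 - 36) + 136)² = (-21 + 136)² = 115² = 13225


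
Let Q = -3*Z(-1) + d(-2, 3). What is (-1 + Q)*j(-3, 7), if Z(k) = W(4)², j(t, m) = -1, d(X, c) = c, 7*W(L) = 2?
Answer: -86/49 ≈ -1.7551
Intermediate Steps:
W(L) = 2/7 (W(L) = (⅐)*2 = 2/7)
Z(k) = 4/49 (Z(k) = (2/7)² = 4/49)
Q = 135/49 (Q = -3*4/49 + 3 = -12/49 + 3 = 135/49 ≈ 2.7551)
(-1 + Q)*j(-3, 7) = (-1 + 135/49)*(-1) = (86/49)*(-1) = -86/49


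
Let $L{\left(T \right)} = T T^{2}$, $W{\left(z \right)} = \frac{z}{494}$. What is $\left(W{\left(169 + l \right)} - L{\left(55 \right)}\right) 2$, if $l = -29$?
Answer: $- \frac{82189110}{247} \approx -3.3275 \cdot 10^{5}$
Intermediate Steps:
$W{\left(z \right)} = \frac{z}{494}$ ($W{\left(z \right)} = z \frac{1}{494} = \frac{z}{494}$)
$L{\left(T \right)} = T^{3}$
$\left(W{\left(169 + l \right)} - L{\left(55 \right)}\right) 2 = \left(\frac{169 - 29}{494} - 55^{3}\right) 2 = \left(\frac{1}{494} \cdot 140 - 166375\right) 2 = \left(\frac{70}{247} - 166375\right) 2 = \left(- \frac{41094555}{247}\right) 2 = - \frac{82189110}{247}$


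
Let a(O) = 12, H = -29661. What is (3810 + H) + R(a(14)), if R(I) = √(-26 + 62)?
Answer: -25845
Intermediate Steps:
R(I) = 6 (R(I) = √36 = 6)
(3810 + H) + R(a(14)) = (3810 - 29661) + 6 = -25851 + 6 = -25845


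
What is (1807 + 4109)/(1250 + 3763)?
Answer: 1972/1671 ≈ 1.1801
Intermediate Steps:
(1807 + 4109)/(1250 + 3763) = 5916/5013 = 5916*(1/5013) = 1972/1671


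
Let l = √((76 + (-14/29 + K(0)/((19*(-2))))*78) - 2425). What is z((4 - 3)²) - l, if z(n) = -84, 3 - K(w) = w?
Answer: -84 - 2*I*√181615110/551 ≈ -84.0 - 48.916*I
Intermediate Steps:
K(w) = 3 - w
l = 2*I*√181615110/551 (l = √((76 + (-14/29 + (3 - 1*0)/((19*(-2))))*78) - 2425) = √((76 + (-14*1/29 + (3 + 0)/(-38))*78) - 2425) = √((76 + (-14/29 + 3*(-1/38))*78) - 2425) = √((76 + (-14/29 - 3/38)*78) - 2425) = √((76 - 619/1102*78) - 2425) = √((76 - 24141/551) - 2425) = √(17735/551 - 2425) = √(-1318440/551) = 2*I*√181615110/551 ≈ 48.916*I)
z((4 - 3)²) - l = -84 - 2*I*√181615110/551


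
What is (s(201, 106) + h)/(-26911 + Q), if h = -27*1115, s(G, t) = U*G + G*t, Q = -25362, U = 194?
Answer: -30195/52273 ≈ -0.57764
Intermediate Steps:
s(G, t) = 194*G + G*t
h = -30105
(s(201, 106) + h)/(-26911 + Q) = (201*(194 + 106) - 30105)/(-26911 - 25362) = (201*300 - 30105)/(-52273) = (60300 - 30105)*(-1/52273) = 30195*(-1/52273) = -30195/52273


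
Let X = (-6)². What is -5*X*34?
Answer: -6120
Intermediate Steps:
X = 36
-5*X*34 = -5*36*34 = -180*34 = -6120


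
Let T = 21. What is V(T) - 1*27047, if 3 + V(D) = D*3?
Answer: -26987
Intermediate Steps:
V(D) = -3 + 3*D (V(D) = -3 + D*3 = -3 + 3*D)
V(T) - 1*27047 = (-3 + 3*21) - 1*27047 = (-3 + 63) - 27047 = 60 - 27047 = -26987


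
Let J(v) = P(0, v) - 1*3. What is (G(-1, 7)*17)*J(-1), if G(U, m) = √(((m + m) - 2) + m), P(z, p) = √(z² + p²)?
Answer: -34*√19 ≈ -148.20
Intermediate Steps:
P(z, p) = √(p² + z²)
G(U, m) = √(-2 + 3*m) (G(U, m) = √((2*m - 2) + m) = √((-2 + 2*m) + m) = √(-2 + 3*m))
J(v) = -3 + √(v²) (J(v) = √(v² + 0²) - 1*3 = √(v² + 0) - 3 = √(v²) - 3 = -3 + √(v²))
(G(-1, 7)*17)*J(-1) = (√(-2 + 3*7)*17)*(-3 + √((-1)²)) = (√(-2 + 21)*17)*(-3 + √1) = (√19*17)*(-3 + 1) = (17*√19)*(-2) = -34*√19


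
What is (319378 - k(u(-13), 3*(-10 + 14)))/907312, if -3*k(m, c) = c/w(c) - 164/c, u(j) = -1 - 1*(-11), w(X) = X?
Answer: 718591/2041452 ≈ 0.35200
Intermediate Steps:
u(j) = 10 (u(j) = -1 + 11 = 10)
k(m, c) = -1/3 + 164/(3*c) (k(m, c) = -(c/c - 164/c)/3 = -(1 - 164/c)/3 = -1/3 + 164/(3*c))
(319378 - k(u(-13), 3*(-10 + 14)))/907312 = (319378 - (164 - 3*(-10 + 14))/(3*(3*(-10 + 14))))/907312 = (319378 - (164 - 3*4)/(3*(3*4)))*(1/907312) = (319378 - (164 - 1*12)/(3*12))*(1/907312) = (319378 - (164 - 12)/(3*12))*(1/907312) = (319378 - 152/(3*12))*(1/907312) = (319378 - 1*38/9)*(1/907312) = (319378 - 38/9)*(1/907312) = (2874364/9)*(1/907312) = 718591/2041452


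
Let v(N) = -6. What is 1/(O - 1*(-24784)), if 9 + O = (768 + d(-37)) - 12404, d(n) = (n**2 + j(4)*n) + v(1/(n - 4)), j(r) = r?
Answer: 1/14354 ≈ 6.9667e-5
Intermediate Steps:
d(n) = -6 + n**2 + 4*n (d(n) = (n**2 + 4*n) - 6 = -6 + n**2 + 4*n)
O = -10430 (O = -9 + ((768 + (-6 + (-37)**2 + 4*(-37))) - 12404) = -9 + ((768 + (-6 + 1369 - 148)) - 12404) = -9 + ((768 + 1215) - 12404) = -9 + (1983 - 12404) = -9 - 10421 = -10430)
1/(O - 1*(-24784)) = 1/(-10430 - 1*(-24784)) = 1/(-10430 + 24784) = 1/14354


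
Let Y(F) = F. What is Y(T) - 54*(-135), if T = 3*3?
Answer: 7299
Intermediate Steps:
T = 9
Y(T) - 54*(-135) = 9 - 54*(-135) = 9 + 7290 = 7299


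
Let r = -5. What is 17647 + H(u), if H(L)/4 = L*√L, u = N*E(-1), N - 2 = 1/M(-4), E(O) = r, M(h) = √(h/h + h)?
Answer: 17647 + 20*√15*(-6 + I*√3)^(3/2)/9 ≈ 17592.0 - 122.56*I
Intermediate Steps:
M(h) = √(1 + h)
E(O) = -5
N = 2 - I*√3/3 (N = 2 + 1/(√(1 - 4)) = 2 + 1/(√(-3)) = 2 + 1/(I*√3) = 2 - I*√3/3 ≈ 2.0 - 0.57735*I)
u = -10 + 5*I*√3/3 (u = (2 - I*√3/3)*(-5) = -10 + 5*I*√3/3 ≈ -10.0 + 2.8868*I)
H(L) = 4*L^(3/2) (H(L) = 4*(L*√L) = 4*L^(3/2))
17647 + H(u) = 17647 + 4*(-10 + 5*I*√3/3)^(3/2)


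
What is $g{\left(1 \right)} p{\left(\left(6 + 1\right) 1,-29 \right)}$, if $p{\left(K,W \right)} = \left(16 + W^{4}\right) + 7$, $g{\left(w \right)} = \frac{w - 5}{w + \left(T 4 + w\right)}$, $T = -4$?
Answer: $\frac{1414608}{7} \approx 2.0209 \cdot 10^{5}$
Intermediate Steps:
$g{\left(w \right)} = \frac{-5 + w}{-16 + 2 w}$ ($g{\left(w \right)} = \frac{w - 5}{w + \left(\left(-4\right) 4 + w\right)} = \frac{-5 + w}{w + \left(-16 + w\right)} = \frac{-5 + w}{-16 + 2 w}$)
$p{\left(K,W \right)} = 23 + W^{4}$
$g{\left(1 \right)} p{\left(\left(6 + 1\right) 1,-29 \right)} = \frac{-5 + 1}{2 \left(-8 + 1\right)} \left(23 + \left(-29\right)^{4}\right) = \frac{1}{2} \frac{1}{-7} \left(-4\right) \left(23 + 707281\right) = \frac{1}{2} \left(- \frac{1}{7}\right) \left(-4\right) 707304 = \frac{2}{7} \cdot 707304 = \frac{1414608}{7}$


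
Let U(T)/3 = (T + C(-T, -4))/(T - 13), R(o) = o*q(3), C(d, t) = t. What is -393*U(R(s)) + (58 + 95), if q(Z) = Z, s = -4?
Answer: -15039/25 ≈ -601.56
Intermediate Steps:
R(o) = 3*o (R(o) = o*3 = 3*o)
U(T) = 3*(-4 + T)/(-13 + T) (U(T) = 3*((T - 4)/(T - 13)) = 3*((-4 + T)/(-13 + T)) = 3*(-4 + T)/(-13 + T))
-393*U(R(s)) + (58 + 95) = -1179*(-4 + 3*(-4))/(-13 + 3*(-4)) + (58 + 95) = -1179*(-4 - 12)/(-13 - 12) + 153 = -1179*(-16)/(-25) + 153 = -1179*(-1)*(-16)/25 + 153 = -393*48/25 + 153 = -18864/25 + 153 = -15039/25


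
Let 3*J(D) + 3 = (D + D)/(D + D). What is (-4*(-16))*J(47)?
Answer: -128/3 ≈ -42.667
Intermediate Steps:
J(D) = -⅔ (J(D) = -1 + ((D + D)/(D + D))/3 = -1 + ((2*D)/((2*D)))/3 = -1 + ((2*D)*(1/(2*D)))/3 = -1 + (⅓)*1 = -1 + ⅓ = -⅔)
(-4*(-16))*J(47) = -4*(-16)*(-⅔) = 64*(-⅔) = -128/3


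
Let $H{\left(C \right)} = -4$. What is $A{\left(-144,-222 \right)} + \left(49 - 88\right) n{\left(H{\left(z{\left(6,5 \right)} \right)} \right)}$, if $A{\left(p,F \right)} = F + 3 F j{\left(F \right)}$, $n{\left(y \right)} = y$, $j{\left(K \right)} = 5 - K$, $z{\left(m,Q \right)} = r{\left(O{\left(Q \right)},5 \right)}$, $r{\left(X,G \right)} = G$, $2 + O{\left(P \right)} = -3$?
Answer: $-151248$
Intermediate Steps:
$O{\left(P \right)} = -5$ ($O{\left(P \right)} = -2 - 3 = -5$)
$z{\left(m,Q \right)} = 5$
$A{\left(p,F \right)} = F + 3 F \left(5 - F\right)$
$A{\left(-144,-222 \right)} + \left(49 - 88\right) n{\left(H{\left(z{\left(6,5 \right)} \right)} \right)} = - 222 \left(16 - -666\right) + \left(49 - 88\right) \left(-4\right) = - 222 \left(16 + 666\right) - -156 = \left(-222\right) 682 + 156 = -151404 + 156 = -151248$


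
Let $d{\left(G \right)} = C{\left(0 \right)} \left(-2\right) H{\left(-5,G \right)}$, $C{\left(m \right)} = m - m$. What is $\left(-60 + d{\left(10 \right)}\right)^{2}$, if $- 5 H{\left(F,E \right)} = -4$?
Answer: $3600$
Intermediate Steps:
$H{\left(F,E \right)} = \frac{4}{5}$ ($H{\left(F,E \right)} = \left(- \frac{1}{5}\right) \left(-4\right) = \frac{4}{5}$)
$C{\left(m \right)} = 0$
$d{\left(G \right)} = 0$ ($d{\left(G \right)} = 0 \left(-2\right) \frac{4}{5} = 0 \cdot \frac{4}{5} = 0$)
$\left(-60 + d{\left(10 \right)}\right)^{2} = \left(-60 + 0\right)^{2} = \left(-60\right)^{2} = 3600$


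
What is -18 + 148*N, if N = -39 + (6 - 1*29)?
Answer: -9194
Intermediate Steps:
N = -62 (N = -39 + (6 - 29) = -39 - 23 = -62)
-18 + 148*N = -18 + 148*(-62) = -18 - 9176 = -9194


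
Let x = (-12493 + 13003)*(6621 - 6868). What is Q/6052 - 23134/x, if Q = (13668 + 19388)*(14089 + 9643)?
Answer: 726630253303/5605665 ≈ 1.2962e+5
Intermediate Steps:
x = -125970 (x = 510*(-247) = -125970)
Q = 784484992 (Q = 33056*23732 = 784484992)
Q/6052 - 23134/x = 784484992/6052 - 23134/(-125970) = 784484992*(1/6052) - 23134*(-1/125970) = 11536544/89 + 11567/62985 = 726630253303/5605665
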